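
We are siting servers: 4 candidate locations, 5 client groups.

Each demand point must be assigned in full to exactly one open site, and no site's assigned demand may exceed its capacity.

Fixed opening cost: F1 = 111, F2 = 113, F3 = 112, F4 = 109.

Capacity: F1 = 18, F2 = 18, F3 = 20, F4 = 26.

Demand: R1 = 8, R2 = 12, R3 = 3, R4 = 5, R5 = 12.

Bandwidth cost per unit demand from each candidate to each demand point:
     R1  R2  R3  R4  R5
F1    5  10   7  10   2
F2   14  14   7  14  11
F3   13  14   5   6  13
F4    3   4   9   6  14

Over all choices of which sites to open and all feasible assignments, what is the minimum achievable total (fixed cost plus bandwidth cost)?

367

Open {F1, F4}; cheapest assignment that respects the capacities:
  F1 (cap 18, load 15): R3, R5 — cost 3×7 + 12×2 = 45
  F4 (cap 26, load 25): R1, R2, R4 — cost 8×3 + 12×4 + 5×6 = 102
  Shipping 147, fixed 220 → total 367.
  Any other capacity-feasible assignment to {F1, F4} ships for at least 147.
Compare {F1, F3, F4}: its best feasible assignment gives total 473.
Compare {F2, F4}: its best feasible assignment gives total 477.
Every other set of open sites that can feasibly serve all demand totals ≥ 473 even under its best assignment. Minimum: 367.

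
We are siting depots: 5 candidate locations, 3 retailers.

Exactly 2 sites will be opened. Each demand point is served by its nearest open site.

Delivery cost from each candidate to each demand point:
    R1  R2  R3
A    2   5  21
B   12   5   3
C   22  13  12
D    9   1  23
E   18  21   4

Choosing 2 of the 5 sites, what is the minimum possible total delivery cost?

Open {A, B}.
  R1→A 2, R2→A 5, R3→B 3  ⇒ total 10.
Compare {A, E}: total 11.
Compare {B, D}: total 13.
No size-2 selection does better; minimum is 10.

10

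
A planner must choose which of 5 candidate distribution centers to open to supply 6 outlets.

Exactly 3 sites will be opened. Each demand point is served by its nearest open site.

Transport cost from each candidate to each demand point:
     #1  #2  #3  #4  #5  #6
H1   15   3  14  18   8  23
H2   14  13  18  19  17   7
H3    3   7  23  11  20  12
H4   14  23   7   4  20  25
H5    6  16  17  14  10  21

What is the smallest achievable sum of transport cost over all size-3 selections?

37

Open {H1, H3, H4}.
  #1→H3 3, #2→H1 3, #3→H4 7, #4→H4 4, #5→H1 8, #6→H3 12  ⇒ total 37.
Compare {H1, H2, H4}: total 43.
Compare {H3, H4, H5}: total 43.
No size-3 selection does better; minimum is 37.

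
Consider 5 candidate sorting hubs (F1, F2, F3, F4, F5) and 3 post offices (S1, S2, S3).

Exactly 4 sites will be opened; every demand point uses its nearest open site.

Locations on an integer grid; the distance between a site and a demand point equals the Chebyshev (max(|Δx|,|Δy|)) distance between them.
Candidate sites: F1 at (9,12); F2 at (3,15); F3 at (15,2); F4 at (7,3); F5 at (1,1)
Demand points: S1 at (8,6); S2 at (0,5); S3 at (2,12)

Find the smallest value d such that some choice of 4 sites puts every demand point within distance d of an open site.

Open {F1, F2, F4, F5}.
  Farthest demand point is S2 at distance 4 (to F5); all others are ≤ 4.
With {F2, F3, F4, F5} the worst case is 4.
With {F1, F2, F3, F5} the worst case is 6.
No size-4 selection achieves below 4.

4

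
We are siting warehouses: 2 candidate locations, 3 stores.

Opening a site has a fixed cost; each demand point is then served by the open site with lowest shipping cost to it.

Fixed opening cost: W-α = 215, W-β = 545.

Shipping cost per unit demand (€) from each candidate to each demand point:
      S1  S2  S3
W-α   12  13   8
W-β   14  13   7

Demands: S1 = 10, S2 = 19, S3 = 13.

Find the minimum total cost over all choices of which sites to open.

686

Open {W-α}: assign each demand point to its cheapest open site.
  S1→W-α 10×12=120, S2→W-α 19×13=247, S3→W-α 13×8=104
  shipping cost 471, fixed 215 → total 686.
Compare {W-β}: shipping cost 478 + fixed 545 = 1023.
Compare {W-α, W-β}: shipping cost 458 + fixed 760 = 1218.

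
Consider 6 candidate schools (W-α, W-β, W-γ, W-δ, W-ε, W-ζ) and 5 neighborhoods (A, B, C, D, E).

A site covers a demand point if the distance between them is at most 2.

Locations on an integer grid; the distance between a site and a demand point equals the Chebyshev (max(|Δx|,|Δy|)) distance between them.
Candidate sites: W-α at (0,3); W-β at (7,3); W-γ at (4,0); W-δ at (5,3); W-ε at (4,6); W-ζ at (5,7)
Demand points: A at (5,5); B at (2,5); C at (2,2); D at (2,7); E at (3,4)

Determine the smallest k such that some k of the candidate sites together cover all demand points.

Coverage sets (demand points within 2 of each site):
  W-α: {B, C}
  W-β: {A}
  W-γ: {C}
  W-δ: {A, E}
  W-ε: {A, B, D, E}
  W-ζ: {A}
No single site covers all 5 demand points.
But {W-α, W-ε} covers everything, so the minimum is 2.

2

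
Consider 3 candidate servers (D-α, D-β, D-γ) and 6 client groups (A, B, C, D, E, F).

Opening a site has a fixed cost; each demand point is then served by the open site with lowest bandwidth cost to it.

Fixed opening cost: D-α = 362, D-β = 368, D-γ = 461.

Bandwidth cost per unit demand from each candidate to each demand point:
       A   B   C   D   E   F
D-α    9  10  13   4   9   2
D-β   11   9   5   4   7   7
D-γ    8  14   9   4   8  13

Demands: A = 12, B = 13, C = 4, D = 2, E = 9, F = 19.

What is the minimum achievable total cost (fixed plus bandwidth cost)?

779

Open {D-α}: assign each demand point to its cheapest open site.
  A→D-α 12×9=108, B→D-α 13×10=130, C→D-α 4×13=52, D→D-α 2×4=8, E→D-α 9×9=81, F→D-α 19×2=38
  bandwidth cost 417, fixed 362 → total 779.
Compare {D-β}: bandwidth cost 473 + fixed 368 = 841.
Compare {D-α, D-β}: bandwidth cost 354 + fixed 730 = 1084.
Compare {D-γ}: bandwidth cost 641 + fixed 461 = 1102.
All other subsets cost ≥ 841. Minimum total cost: 779.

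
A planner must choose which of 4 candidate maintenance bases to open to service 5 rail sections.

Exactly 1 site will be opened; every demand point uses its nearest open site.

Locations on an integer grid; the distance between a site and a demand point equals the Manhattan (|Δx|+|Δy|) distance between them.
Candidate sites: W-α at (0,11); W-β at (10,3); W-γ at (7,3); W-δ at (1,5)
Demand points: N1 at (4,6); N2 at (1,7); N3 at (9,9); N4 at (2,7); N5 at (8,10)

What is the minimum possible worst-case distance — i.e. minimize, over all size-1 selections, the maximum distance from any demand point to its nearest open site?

Open {W-γ}.
  Farthest demand point is N2 at distance 10 (to W-γ); all others are ≤ 10.
With {W-α} the worst case is 11.
With {W-δ} the worst case is 12.
No size-1 selection achieves below 10.

10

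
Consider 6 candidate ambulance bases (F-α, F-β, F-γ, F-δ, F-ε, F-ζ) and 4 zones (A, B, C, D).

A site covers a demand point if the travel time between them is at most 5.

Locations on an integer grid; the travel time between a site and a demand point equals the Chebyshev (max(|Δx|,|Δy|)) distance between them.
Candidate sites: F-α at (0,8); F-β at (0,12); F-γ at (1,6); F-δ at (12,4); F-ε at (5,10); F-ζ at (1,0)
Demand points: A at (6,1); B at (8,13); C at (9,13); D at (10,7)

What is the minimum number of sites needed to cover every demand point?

2

Coverage sets (demand points within 5 of each site):
  F-α: {}
  F-β: {}
  F-γ: {A}
  F-δ: {D}
  F-ε: {B, C, D}
  F-ζ: {A}
No single site covers all 4 demand points.
But {F-γ, F-ε} covers everything, so the minimum is 2.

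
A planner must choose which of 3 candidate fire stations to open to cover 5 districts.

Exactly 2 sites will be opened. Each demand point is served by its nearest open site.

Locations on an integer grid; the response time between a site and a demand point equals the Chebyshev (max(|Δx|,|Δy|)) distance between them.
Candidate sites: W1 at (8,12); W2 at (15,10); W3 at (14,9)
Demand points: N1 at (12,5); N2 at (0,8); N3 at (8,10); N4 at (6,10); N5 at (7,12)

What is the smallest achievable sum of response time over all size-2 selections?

Open {W1, W3}.
  N1→W3 4, N2→W1 8, N3→W1 2, N4→W1 2, N5→W1 1  ⇒ total 17.
Compare {W1, W2}: total 18.
Compare {W2, W3}: total 39.

17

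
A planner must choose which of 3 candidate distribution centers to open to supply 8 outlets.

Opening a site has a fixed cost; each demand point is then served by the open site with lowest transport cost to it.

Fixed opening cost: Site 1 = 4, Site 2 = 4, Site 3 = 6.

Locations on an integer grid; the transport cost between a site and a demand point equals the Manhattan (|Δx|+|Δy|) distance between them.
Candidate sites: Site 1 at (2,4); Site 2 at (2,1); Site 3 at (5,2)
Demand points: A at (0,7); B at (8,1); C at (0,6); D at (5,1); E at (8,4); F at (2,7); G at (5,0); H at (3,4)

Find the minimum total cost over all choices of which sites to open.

Open {Site 1, Site 3}: assign each demand point to its cheapest open site.
  A→Site 1 5, B→Site 3 4, C→Site 1 4, D→Site 3 1, E→Site 3 5, F→Site 1 3, G→Site 3 2, H→Site 1 1
  transport cost 25, fixed 10 → total 35.
Compare {Site 1, Site 2, Site 3}: transport cost 25 + fixed 14 = 39.
Compare {Site 1, Site 2}: transport cost 32 + fixed 8 = 40.
Compare {Site 1}: transport cost 41 + fixed 4 = 45.
All other subsets cost ≥ 39. Minimum total cost: 35.

35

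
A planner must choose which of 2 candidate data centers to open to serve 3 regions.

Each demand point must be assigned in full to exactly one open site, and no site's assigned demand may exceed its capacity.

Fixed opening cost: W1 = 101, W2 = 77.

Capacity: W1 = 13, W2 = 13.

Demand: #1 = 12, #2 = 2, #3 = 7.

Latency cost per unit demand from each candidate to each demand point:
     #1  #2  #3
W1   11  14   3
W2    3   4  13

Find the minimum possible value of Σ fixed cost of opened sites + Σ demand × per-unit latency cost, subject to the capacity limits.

Open {W1, W2}; cheapest assignment that respects the capacities:
  W1 (cap 13, load 9): #2, #3 — cost 2×14 + 7×3 = 49
  W2 (cap 13, load 12): #1 — cost 12×3 = 36
  Shipping 85, fixed 178 → total 263.
  Any other capacity-feasible assignment to {W1, W2} ships for at least 85.
Total demand is 21 and no other set of sites has combined capacity ≥ 21, so {W1, W2} is the only feasible choice of open sites. Minimum: 263.

263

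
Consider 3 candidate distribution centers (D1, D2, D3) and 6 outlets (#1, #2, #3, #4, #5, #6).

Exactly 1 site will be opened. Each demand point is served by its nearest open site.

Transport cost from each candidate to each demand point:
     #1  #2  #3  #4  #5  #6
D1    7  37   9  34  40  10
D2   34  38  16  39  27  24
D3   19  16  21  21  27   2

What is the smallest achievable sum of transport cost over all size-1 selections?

Open {D3}.
  #1→D3 19, #2→D3 16, #3→D3 21, #4→D3 21, #5→D3 27, #6→D3 2  ⇒ total 106.
Compare {D1}: total 137.
Compare {D2}: total 178.

106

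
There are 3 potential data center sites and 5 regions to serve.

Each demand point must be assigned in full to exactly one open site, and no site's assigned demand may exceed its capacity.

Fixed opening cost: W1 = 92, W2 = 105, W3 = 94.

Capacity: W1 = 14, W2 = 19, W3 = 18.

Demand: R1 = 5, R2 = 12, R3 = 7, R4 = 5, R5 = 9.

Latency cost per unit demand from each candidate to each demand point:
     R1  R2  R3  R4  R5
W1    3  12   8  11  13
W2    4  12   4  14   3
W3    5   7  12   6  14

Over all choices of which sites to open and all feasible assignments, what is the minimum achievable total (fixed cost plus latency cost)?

Open {W1, W2, W3}; cheapest assignment that respects the capacities:
  W1 (cap 14, load 5): R1 — cost 5×3 = 15
  W2 (cap 19, load 16): R3, R5 — cost 7×4 + 9×3 = 55
  W3 (cap 18, load 17): R2, R4 — cost 12×7 + 5×6 = 114
  Shipping 184, fixed 291 → total 475.
  Any other capacity-feasible assignment to {W1, W2, W3} ships for at least 184.
Total demand is 38 and no other set of sites has combined capacity ≥ 38, so {W1, W2, W3} is the only feasible choice of open sites. Minimum: 475.

475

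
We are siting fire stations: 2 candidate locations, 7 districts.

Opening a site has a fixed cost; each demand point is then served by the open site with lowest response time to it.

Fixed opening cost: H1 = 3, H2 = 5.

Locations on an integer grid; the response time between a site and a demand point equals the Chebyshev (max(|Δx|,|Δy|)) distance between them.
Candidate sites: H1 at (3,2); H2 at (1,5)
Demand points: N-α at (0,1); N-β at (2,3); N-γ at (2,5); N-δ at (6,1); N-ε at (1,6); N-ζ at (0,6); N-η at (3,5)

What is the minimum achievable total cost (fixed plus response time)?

20

Open {H1, H2}: assign each demand point to its cheapest open site.
  N-α→H1 3, N-β→H1 1, N-γ→H2 1, N-δ→H1 3, N-ε→H2 1, N-ζ→H2 1, N-η→H2 2
  response time 12, fixed 8 → total 20.
Compare {H2}: response time 16 + fixed 5 = 21.
Compare {H1}: response time 21 + fixed 3 = 24.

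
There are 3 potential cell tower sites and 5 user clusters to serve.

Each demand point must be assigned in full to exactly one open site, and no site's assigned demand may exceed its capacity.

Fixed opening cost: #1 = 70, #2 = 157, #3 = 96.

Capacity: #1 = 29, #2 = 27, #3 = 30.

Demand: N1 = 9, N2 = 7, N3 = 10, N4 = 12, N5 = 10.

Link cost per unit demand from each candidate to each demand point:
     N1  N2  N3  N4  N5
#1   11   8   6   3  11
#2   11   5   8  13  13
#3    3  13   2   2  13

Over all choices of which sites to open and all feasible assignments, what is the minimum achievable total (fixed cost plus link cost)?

Open {#1, #3}; cheapest assignment that respects the capacities:
  #1 (cap 29, load 29): N2, N4, N5 — cost 7×8 + 12×3 + 10×11 = 202
  #3 (cap 30, load 19): N1, N3 — cost 9×3 + 10×2 = 47
  Shipping 249, fixed 166 → total 415.
  Any other capacity-feasible assignment to {#1, #3} ships for at least 249.
Compare {#2, #3}: its best feasible assignment gives total 549.
Compare {#1, #2, #3}: its best feasible assignment gives total 551.
Every other set of open sites that can feasibly serve all demand totals ≥ 549 even under its best assignment. Minimum: 415.

415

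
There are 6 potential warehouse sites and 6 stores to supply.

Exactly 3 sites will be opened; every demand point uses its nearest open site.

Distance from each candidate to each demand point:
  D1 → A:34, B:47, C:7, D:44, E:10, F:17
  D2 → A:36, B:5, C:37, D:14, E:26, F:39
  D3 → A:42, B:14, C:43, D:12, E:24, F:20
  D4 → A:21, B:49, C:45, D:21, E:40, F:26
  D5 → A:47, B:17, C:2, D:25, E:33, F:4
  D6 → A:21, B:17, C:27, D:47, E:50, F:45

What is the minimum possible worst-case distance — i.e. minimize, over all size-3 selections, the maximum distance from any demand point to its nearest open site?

Open {D1, D2, D4}.
  Farthest demand point is A at distance 21 (to D4); all others are ≤ 21.
With {D1, D2, D6} the worst case is 21.
With {D1, D3, D4} the worst case is 21.
No size-3 selection achieves below 21.

21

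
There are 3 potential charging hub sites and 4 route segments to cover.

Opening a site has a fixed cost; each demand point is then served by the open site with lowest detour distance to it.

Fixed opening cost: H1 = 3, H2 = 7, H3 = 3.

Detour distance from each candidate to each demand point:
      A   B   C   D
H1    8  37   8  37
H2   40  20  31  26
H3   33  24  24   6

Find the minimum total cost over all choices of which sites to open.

Open {H1, H3}: assign each demand point to its cheapest open site.
  A→H1 8, B→H3 24, C→H1 8, D→H3 6
  detour distance 46, fixed 6 → total 52.
Compare {H1, H2, H3}: detour distance 42 + fixed 13 = 55.
Compare {H1, H2}: detour distance 62 + fixed 10 = 72.
Compare {H3}: detour distance 87 + fixed 3 = 90.
All other subsets cost ≥ 55. Minimum total cost: 52.

52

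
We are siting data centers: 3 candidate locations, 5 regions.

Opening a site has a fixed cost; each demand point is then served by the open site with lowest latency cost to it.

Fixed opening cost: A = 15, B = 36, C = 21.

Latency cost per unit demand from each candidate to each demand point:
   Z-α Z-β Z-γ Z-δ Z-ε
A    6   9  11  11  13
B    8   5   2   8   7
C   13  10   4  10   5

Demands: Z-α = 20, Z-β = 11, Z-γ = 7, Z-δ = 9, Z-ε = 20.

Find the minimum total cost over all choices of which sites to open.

433

Open {A, B, C}: assign each demand point to its cheapest open site.
  Z-α→A 20×6=120, Z-β→B 11×5=55, Z-γ→B 7×2=14, Z-δ→B 9×8=72, Z-ε→C 20×5=100
  latency cost 361, fixed 72 → total 433.
Compare {A, B}: latency cost 401 + fixed 51 = 452.
Compare {B, C}: latency cost 401 + fixed 57 = 458.
Compare {A, C}: latency cost 437 + fixed 36 = 473.
All other subsets cost ≥ 452. Minimum total cost: 433.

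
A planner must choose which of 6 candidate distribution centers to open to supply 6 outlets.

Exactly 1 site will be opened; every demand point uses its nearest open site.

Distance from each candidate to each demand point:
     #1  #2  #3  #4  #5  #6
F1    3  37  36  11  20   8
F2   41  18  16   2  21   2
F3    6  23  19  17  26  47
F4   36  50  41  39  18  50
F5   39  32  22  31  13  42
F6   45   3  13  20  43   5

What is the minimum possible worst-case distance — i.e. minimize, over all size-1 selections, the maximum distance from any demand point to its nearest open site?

Open {F1}.
  Farthest demand point is #2 at distance 37 (to F1); all others are ≤ 37.
With {F2} the worst case is 41.
With {F5} the worst case is 42.
No size-1 selection achieves below 37.

37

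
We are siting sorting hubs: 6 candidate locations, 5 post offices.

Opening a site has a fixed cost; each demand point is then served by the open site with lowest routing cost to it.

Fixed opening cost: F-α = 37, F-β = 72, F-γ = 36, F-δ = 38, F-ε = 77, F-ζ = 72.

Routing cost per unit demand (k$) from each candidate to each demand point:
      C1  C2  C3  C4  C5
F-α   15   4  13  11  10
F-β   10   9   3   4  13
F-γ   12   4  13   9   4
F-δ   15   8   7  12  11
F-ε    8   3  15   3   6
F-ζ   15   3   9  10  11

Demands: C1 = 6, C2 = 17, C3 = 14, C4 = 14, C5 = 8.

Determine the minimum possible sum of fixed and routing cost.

Open {F-β, F-γ}: assign each demand point to its cheapest open site.
  C1→F-β 6×10=60, C2→F-γ 17×4=68, C3→F-β 14×3=42, C4→F-β 14×4=56, C5→F-γ 8×4=32
  routing cost 258, fixed 108 → total 366.
Compare {F-β, F-ε}: routing cost 231 + fixed 149 = 380.
Compare {F-β, F-γ, F-ε}: routing cost 215 + fixed 185 = 400.
Compare {F-δ, F-ε}: routing cost 287 + fixed 115 = 402.
All other subsets cost ≥ 380. Minimum total cost: 366.

366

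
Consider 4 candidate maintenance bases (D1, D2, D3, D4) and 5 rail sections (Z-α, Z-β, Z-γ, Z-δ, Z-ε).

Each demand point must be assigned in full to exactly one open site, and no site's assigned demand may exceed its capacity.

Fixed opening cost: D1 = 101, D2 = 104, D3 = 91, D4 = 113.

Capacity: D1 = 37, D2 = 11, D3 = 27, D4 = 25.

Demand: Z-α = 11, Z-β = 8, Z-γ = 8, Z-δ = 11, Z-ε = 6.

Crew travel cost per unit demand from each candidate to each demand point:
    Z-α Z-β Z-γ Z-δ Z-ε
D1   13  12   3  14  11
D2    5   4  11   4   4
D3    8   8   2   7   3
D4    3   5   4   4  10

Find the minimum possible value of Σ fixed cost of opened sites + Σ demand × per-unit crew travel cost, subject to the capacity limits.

Open {D3, D4}; cheapest assignment that respects the capacities:
  D3 (cap 27, load 22): Z-β, Z-γ, Z-ε — cost 8×8 + 8×2 + 6×3 = 98
  D4 (cap 25, load 22): Z-α, Z-δ — cost 11×3 + 11×4 = 77
  Shipping 175, fixed 204 → total 379.
  Any other capacity-feasible assignment to {D3, D4} ships for at least 175.
Compare {D2, D3, D4}: its best feasible assignment gives total 451.
Compare {D1, D4}: its best feasible assignment gives total 477.
Every other set of open sites that can feasibly serve all demand totals ≥ 451 even under its best assignment. Minimum: 379.

379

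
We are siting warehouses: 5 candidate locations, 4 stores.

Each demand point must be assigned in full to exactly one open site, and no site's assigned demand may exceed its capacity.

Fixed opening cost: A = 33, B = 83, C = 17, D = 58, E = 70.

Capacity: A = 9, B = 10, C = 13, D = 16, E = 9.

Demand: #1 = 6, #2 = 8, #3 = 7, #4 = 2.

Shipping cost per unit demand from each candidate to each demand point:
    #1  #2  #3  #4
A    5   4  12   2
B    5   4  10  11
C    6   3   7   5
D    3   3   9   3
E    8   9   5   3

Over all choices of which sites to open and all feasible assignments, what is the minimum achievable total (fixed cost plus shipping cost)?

Open {C, D}; cheapest assignment that respects the capacities:
  C (cap 13, load 7): #3 — cost 7×7 = 49
  D (cap 16, load 16): #1, #2, #4 — cost 6×3 + 8×3 + 2×3 = 48
  Shipping 97, fixed 75 → total 172.
  Any other capacity-feasible assignment to {C, D} ships for at least 97.
Compare {A, C, D}: its best feasible assignment gives total 203.
Compare {A, D}: its best feasible assignment gives total 210.
Every other set of open sites that can feasibly serve all demand totals ≥ 203 even under its best assignment. Minimum: 172.

172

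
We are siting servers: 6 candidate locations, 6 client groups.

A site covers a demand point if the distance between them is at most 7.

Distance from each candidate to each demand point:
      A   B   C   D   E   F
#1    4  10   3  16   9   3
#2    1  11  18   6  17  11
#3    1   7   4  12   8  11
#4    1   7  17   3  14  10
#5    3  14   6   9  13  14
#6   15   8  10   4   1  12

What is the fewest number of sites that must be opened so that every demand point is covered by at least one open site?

3

Coverage sets (demand points within 7 of each site):
  #1: {A, C, F}
  #2: {A, D}
  #3: {A, B, C}
  #4: {A, B, D}
  #5: {A, C}
  #6: {D, E}
No 2 sites suffice: every size-2 union leaves at least one demand point uncovered.
But {#1, #3, #6} covers everything, so the minimum is 3.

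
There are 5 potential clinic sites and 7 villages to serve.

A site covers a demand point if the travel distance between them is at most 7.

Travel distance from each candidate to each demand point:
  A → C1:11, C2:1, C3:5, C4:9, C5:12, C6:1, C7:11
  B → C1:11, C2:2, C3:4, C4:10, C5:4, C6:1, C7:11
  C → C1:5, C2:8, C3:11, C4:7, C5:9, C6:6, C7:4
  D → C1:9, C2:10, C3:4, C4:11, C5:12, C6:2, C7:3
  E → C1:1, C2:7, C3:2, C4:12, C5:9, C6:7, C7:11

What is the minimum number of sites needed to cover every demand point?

2

Coverage sets (demand points within 7 of each site):
  A: {C2, C3, C6}
  B: {C2, C3, C5, C6}
  C: {C1, C4, C6, C7}
  D: {C3, C6, C7}
  E: {C1, C2, C3, C6}
No single site covers all 7 demand points.
But {B, C} covers everything, so the minimum is 2.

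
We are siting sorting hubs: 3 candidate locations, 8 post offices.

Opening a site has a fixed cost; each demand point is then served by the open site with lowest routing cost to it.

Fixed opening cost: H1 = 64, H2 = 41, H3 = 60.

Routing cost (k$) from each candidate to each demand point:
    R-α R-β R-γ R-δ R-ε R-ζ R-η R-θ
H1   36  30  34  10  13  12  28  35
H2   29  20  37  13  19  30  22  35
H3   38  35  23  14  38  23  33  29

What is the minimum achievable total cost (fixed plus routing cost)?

Open {H2}: assign each demand point to its cheapest open site.
  R-α→H2 29, R-β→H2 20, R-γ→H2 37, R-δ→H2 13, R-ε→H2 19, R-ζ→H2 30, R-η→H2 22, R-θ→H2 35
  routing cost 205, fixed 41 → total 246.
Compare {H1}: routing cost 198 + fixed 64 = 262.
Compare {H2, H3}: routing cost 178 + fixed 101 = 279.
Compare {H1, H2}: routing cost 175 + fixed 105 = 280.
All other subsets cost ≥ 262. Minimum total cost: 246.

246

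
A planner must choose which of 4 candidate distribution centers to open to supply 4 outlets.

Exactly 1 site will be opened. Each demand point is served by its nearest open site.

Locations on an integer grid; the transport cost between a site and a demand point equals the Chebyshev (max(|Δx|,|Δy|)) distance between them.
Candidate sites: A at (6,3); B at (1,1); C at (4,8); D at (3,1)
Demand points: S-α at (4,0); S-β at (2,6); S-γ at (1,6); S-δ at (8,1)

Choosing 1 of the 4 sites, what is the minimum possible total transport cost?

Open {A}.
  S-α→A 3, S-β→A 4, S-γ→A 5, S-δ→A 2  ⇒ total 14.
Compare {D}: total 16.
Compare {B}: total 20.
No size-1 selection does better; minimum is 14.

14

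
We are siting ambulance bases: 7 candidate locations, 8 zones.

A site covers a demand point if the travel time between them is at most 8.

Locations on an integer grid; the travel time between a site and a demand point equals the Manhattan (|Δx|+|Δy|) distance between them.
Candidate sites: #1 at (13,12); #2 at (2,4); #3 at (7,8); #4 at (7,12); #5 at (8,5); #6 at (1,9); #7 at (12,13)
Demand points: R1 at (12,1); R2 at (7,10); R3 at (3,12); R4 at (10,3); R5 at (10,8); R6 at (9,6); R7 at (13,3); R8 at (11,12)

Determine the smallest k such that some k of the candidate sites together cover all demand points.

2

Coverage sets (demand points within 8 of each site):
  #1: {R2, R5, R8}
  #2: {}
  #3: {R2, R3, R4, R5, R6, R8}
  #4: {R2, R3, R5, R6, R8}
  #5: {R1, R2, R4, R5, R6, R7}
  #6: {R2, R3}
  #7: {R2, R5, R8}
No single site covers all 8 demand points.
But {#3, #5} covers everything, so the minimum is 2.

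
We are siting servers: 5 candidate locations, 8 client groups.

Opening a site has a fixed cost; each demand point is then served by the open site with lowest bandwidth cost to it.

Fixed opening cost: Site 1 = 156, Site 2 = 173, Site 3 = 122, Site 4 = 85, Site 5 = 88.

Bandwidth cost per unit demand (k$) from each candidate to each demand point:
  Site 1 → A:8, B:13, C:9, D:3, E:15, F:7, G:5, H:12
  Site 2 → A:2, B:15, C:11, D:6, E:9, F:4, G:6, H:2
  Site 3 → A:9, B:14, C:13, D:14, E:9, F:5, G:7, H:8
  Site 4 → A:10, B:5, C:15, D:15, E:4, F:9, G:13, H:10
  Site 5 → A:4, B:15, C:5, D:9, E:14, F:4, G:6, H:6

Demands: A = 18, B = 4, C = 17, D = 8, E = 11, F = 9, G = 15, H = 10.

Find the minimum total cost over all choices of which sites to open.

Open {Site 4, Site 5}: assign each demand point to its cheapest open site.
  A→Site 5 18×4=72, B→Site 4 4×5=20, C→Site 5 17×5=85, D→Site 5 8×9=72, E→Site 4 11×4=44, F→Site 5 9×4=36, G→Site 5 15×6=90, H→Site 5 10×6=60
  bandwidth cost 479, fixed 173 → total 652.
Compare {Site 5}: bandwidth cost 629 + fixed 88 = 717.
Compare {Site 2, Site 4, Site 5}: bandwidth cost 379 + fixed 346 = 725.
Compare {Site 2, Site 5}: bandwidth cost 474 + fixed 261 = 735.
All other subsets cost ≥ 717. Minimum total cost: 652.

652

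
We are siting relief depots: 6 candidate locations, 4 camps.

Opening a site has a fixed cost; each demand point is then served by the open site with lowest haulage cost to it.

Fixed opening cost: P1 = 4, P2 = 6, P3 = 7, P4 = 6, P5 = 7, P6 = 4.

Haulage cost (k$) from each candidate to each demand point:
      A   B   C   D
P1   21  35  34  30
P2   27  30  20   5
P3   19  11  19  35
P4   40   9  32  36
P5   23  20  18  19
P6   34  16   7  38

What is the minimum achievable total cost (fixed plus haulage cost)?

Open {P2, P3, P6}: assign each demand point to its cheapest open site.
  A→P3 19, B→P3 11, C→P6 7, D→P2 5
  haulage cost 42, fixed 17 → total 59.
Compare {P1, P2, P4, P6}: haulage cost 42 + fixed 20 = 62.
Compare {P1, P2, P6}: haulage cost 49 + fixed 14 = 63.
Compare {P1, P2, P3, P6}: haulage cost 42 + fixed 21 = 63.
All other subsets cost ≥ 62. Minimum total cost: 59.

59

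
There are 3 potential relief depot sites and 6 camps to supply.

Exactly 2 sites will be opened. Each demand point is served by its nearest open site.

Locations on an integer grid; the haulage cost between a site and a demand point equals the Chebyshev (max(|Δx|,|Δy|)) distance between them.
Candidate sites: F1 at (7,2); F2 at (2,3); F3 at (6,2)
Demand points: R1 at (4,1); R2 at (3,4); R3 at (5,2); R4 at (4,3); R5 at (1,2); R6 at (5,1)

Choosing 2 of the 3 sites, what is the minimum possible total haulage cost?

8

Open {F2, F3}.
  R1→F2 2, R2→F2 1, R3→F3 1, R4→F2 2, R5→F2 1, R6→F3 1  ⇒ total 8.
Compare {F1, F2}: total 10.
Compare {F1, F3}: total 14.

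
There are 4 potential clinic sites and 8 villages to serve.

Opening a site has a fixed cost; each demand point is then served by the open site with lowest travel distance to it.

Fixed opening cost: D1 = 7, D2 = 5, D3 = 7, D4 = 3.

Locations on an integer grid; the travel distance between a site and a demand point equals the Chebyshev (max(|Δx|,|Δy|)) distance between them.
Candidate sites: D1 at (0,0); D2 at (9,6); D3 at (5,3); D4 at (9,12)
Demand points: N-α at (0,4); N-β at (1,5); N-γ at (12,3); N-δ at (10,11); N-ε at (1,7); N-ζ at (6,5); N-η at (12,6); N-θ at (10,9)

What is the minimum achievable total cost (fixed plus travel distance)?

Open {D2, D3, D4}: assign each demand point to its cheapest open site.
  N-α→D3 5, N-β→D3 4, N-γ→D2 3, N-δ→D4 1, N-ε→D3 4, N-ζ→D3 2, N-η→D2 3, N-θ→D2 3
  travel distance 25, fixed 15 → total 40.
Compare {D2, D3}: travel distance 29 + fixed 12 = 41.
Compare {D3, D4}: travel distance 32 + fixed 10 = 42.
Compare {D1, D2, D4}: travel distance 29 + fixed 15 = 44.
All other subsets cost ≥ 41. Minimum total cost: 40.

40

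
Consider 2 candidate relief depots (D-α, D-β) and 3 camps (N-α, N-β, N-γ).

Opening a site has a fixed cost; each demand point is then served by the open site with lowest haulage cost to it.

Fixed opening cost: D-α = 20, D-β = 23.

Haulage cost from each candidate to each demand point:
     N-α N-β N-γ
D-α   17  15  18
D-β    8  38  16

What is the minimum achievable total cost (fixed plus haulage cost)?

Open {D-α}: assign each demand point to its cheapest open site.
  N-α→D-α 17, N-β→D-α 15, N-γ→D-α 18
  haulage cost 50, fixed 20 → total 70.
Compare {D-α, D-β}: haulage cost 39 + fixed 43 = 82.
Compare {D-β}: haulage cost 62 + fixed 23 = 85.

70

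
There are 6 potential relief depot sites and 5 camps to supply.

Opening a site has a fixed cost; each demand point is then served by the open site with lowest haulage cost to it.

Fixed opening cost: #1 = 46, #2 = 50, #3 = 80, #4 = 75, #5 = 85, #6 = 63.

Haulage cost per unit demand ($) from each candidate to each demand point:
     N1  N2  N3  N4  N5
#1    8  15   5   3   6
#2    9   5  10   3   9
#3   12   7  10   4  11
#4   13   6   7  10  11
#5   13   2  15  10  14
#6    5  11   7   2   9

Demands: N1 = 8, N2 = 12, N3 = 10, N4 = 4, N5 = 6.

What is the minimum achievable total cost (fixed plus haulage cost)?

317

Open {#1, #5}: assign each demand point to its cheapest open site.
  N1→#1 8×8=64, N2→#5 12×2=24, N3→#1 10×5=50, N4→#1 4×3=12, N5→#1 6×6=36
  haulage cost 186, fixed 131 → total 317.
Compare {#1, #2}: haulage cost 222 + fixed 96 = 318.
Compare {#5, #6}: haulage cost 196 + fixed 148 = 344.
Compare {#2, #6}: haulage cost 232 + fixed 113 = 345.
All other subsets cost ≥ 318. Minimum total cost: 317.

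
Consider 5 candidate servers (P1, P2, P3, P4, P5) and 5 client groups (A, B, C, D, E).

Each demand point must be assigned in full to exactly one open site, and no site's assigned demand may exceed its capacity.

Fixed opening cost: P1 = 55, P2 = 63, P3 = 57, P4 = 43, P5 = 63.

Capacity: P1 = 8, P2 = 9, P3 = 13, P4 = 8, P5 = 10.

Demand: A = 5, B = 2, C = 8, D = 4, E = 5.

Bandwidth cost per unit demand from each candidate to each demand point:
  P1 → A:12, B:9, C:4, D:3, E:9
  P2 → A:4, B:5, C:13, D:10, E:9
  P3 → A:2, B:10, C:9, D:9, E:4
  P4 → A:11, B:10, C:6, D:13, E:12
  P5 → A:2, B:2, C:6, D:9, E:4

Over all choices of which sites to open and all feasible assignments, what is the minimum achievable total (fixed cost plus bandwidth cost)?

263

Open {P1, P3, P4}; cheapest assignment that respects the capacities:
  P1 (cap 8, load 6): B, D — cost 2×9 + 4×3 = 30
  P3 (cap 13, load 10): A, E — cost 5×2 + 5×4 = 30
  P4 (cap 8, load 8): C — cost 8×6 = 48
  Shipping 108, fixed 155 → total 263.
  Any other capacity-feasible assignment to {P1, P3, P4} ships for at least 108.
Compare {P1, P3, P5}: its best feasible assignment gives total 269.
Compare {P1, P4, P5}: its best feasible assignment gives total 269.
Every other set of open sites that can feasibly serve all demand totals ≥ 269 even under its best assignment. Minimum: 263.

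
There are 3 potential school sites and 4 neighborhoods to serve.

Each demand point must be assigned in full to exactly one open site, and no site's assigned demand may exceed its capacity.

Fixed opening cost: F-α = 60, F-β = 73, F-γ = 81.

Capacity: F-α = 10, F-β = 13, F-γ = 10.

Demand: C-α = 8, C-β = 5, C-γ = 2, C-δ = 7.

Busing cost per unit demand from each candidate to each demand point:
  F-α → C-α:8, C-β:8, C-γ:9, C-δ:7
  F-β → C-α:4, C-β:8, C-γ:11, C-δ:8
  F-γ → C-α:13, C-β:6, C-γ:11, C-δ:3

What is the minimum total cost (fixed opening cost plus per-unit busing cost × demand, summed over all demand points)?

Open {F-β, F-γ}; cheapest assignment that respects the capacities:
  F-β (cap 13, load 13): C-α, C-β — cost 8×4 + 5×8 = 72
  F-γ (cap 10, load 9): C-γ, C-δ — cost 2×11 + 7×3 = 43
  Shipping 115, fixed 154 → total 269.
  Any other capacity-feasible assignment to {F-β, F-γ} ships for at least 115.
Compare {F-α, F-β}: its best feasible assignment gives total 272.
Compare {F-α, F-β, F-γ}: its best feasible assignment gives total 325.
Every other set of open sites that can feasibly serve all demand totals ≥ 272 even under its best assignment. Minimum: 269.

269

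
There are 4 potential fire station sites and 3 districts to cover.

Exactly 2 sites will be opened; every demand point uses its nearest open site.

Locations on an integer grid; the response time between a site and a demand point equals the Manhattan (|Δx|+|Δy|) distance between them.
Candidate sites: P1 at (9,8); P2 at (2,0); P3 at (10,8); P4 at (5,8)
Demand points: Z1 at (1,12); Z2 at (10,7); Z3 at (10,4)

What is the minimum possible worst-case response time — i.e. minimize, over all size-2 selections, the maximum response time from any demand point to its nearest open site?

Open {P1, P4}.
  Farthest demand point is Z1 at response time 8 (to P4); all others are ≤ 8.
With {P3, P4} the worst case is 8.
With {P2, P4} the worst case is 9.
No size-2 selection achieves below 8.

8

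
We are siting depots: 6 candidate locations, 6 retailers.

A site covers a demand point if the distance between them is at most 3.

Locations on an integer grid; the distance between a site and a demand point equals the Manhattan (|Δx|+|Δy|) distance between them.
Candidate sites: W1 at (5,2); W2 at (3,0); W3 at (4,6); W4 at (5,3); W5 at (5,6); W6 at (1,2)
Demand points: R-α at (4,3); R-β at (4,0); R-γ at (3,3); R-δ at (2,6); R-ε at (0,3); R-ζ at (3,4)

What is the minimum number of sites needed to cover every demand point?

Coverage sets (demand points within 3 of each site):
  W1: {R-α, R-β, R-γ}
  W2: {R-β, R-γ}
  W3: {R-α, R-δ, R-ζ}
  W4: {R-α, R-γ, R-ζ}
  W5: {R-δ}
  W6: {R-γ, R-ε}
No 2 sites suffice: every size-2 union leaves at least one demand point uncovered.
But {W1, W3, W6} covers everything, so the minimum is 3.

3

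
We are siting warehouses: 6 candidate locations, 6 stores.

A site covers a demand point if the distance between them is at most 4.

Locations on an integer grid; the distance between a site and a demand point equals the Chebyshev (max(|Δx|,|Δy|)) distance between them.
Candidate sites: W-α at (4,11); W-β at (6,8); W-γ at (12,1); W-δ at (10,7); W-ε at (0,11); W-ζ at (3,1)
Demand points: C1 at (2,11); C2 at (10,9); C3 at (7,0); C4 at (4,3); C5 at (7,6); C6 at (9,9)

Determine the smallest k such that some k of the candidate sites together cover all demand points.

2

Coverage sets (demand points within 4 of each site):
  W-α: {C1}
  W-β: {C1, C2, C5, C6}
  W-γ: {}
  W-δ: {C2, C5, C6}
  W-ε: {C1}
  W-ζ: {C3, C4}
No single site covers all 6 demand points.
But {W-β, W-ζ} covers everything, so the minimum is 2.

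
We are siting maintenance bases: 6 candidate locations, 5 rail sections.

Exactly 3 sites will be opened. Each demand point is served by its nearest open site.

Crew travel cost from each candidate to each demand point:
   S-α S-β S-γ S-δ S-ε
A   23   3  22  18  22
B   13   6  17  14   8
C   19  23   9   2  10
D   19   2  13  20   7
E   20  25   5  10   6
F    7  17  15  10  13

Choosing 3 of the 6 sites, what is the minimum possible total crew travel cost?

Open {C, D, F}.
  S-α→F 7, S-β→D 2, S-γ→C 9, S-δ→C 2, S-ε→D 7  ⇒ total 27.
Compare {D, E, F}: total 30.
Compare {A, C, F}: total 31.
No size-3 selection does better; minimum is 27.

27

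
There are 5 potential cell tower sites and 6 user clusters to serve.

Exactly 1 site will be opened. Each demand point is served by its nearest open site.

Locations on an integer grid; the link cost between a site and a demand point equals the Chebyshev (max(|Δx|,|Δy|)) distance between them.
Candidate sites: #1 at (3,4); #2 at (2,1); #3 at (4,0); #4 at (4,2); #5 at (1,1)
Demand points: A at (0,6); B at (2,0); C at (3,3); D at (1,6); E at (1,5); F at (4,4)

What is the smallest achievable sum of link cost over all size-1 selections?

Open {#1}.
  A→#1 3, B→#1 4, C→#1 1, D→#1 2, E→#1 2, F→#1 1  ⇒ total 13.
Compare {#4}: total 16.
Compare {#2}: total 20.
No size-1 selection does better; minimum is 13.

13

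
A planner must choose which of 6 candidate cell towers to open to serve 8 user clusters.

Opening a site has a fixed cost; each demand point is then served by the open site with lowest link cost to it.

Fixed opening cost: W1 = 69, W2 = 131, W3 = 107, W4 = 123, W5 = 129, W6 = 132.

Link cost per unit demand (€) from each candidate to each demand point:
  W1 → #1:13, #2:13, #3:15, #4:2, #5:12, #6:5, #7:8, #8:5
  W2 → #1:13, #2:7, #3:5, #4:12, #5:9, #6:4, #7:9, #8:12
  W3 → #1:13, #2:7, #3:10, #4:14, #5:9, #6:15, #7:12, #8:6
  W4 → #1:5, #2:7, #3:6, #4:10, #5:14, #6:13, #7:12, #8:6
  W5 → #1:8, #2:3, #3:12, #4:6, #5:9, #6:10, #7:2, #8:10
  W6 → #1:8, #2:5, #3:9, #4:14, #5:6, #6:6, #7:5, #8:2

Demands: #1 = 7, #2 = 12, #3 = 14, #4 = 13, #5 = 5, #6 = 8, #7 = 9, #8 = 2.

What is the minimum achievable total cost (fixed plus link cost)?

Open {W1, W6}: assign each demand point to its cheapest open site.
  #1→W6 7×8=56, #2→W6 12×5=60, #3→W6 14×9=126, #4→W1 13×2=26, #5→W6 5×6=30, #6→W1 8×5=40, #7→W6 9×5=45, #8→W6 2×2=4
  link cost 387, fixed 201 → total 588.
Compare {W1, W5}: link cost 399 + fixed 198 = 597.
Compare {W1, W4}: link cost 411 + fixed 192 = 603.
Compare {W2, W5}: link cost 355 + fixed 260 = 615.
All other subsets cost ≥ 597. Minimum total cost: 588.

588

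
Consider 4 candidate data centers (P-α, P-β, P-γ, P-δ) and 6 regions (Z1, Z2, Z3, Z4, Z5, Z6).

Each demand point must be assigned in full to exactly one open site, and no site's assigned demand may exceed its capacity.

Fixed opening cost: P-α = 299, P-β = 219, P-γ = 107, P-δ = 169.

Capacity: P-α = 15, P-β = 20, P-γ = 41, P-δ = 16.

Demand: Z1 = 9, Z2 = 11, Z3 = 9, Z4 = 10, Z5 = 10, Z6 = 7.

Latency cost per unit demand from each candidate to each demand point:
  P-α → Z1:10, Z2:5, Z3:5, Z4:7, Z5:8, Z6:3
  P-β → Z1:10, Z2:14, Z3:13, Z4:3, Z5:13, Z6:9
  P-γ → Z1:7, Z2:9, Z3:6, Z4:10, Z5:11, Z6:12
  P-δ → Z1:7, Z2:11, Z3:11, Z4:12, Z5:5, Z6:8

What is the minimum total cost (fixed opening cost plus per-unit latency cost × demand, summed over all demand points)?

745

Open {P-β, P-γ}; cheapest assignment that respects the capacities:
  P-β (cap 20, load 17): Z4, Z6 — cost 10×3 + 7×9 = 93
  P-γ (cap 41, load 39): Z1, Z2, Z3, Z5 — cost 9×7 + 11×9 + 9×6 + 10×11 = 326
  Shipping 419, fixed 326 → total 745.
  Any other capacity-feasible assignment to {P-β, P-γ} ships for at least 419.
Compare {P-γ, P-δ}: its best feasible assignment gives total 758.
Compare {P-β, P-γ, P-δ}: its best feasible assignment gives total 854.
Every other set of open sites that can feasibly serve all demand totals ≥ 758 even under its best assignment. Minimum: 745.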